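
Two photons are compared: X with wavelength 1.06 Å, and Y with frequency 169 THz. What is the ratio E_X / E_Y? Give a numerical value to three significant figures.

1.67e4

E_X = 1.874e-15 J (from wavelength = 1.06 Å, via E = hc/λ).
E_Y = 1.120e-19 J (from frequency = 169 THz, via E = hf).
Ratio = 1.874e-15 / 1.120e-19 = 1.67e4.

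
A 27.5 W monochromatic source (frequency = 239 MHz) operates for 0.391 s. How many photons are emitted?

6.79e25 photons

Total energy: E_total = P·t = 27.5 × 0.391 = 10.75 J.
Per-photon energy: E = 1.584e-25 J.
N = E_total / E_photon = 6.79e25.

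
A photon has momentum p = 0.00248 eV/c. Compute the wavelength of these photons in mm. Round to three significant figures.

Convert to SI: p = 0.00248 eV/c = 1.3254e-30 kg·m/s.
Since λ = h/p for a photon, λ = 4.999e-4 m.
Converting to mm: λ = 0.4999 mm ≈ 0.500 mm.

0.500 mm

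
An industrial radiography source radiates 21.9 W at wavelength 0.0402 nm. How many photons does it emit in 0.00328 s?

Total energy: E_total = P·t = 21.9 × 0.00328 = 0.07183 J.
Per-photon energy: E = 4.941 × 10^-15 J.
N = E_total / E_photon = 1.45 × 10^13.

1.45 × 10^13 photons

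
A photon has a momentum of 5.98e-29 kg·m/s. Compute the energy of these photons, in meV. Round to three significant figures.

112 meV

Use c = 2.99792458e8 m/s, 1 eV = 1.602176634e-19 J.
The photon relation is E = pc, giving E = 1.793e-20 J.
Converting to meV: E = 111.9 meV ≈ 112 meV.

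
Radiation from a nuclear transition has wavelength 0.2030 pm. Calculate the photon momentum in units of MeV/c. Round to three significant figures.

(h = 6.62607015e-34 J·s, c = 2.99792458e8 m/s, 1 eV = 1.602176634e-19 J.)
Convert to SI: λ = 0.2030 pm = 2.030e-13 m.
For a photon p = h/λ, so p = 3.264e-21 kg·m/s.
Converting to MeV/c: p = 6.108 MeV/c ≈ 6.11 MeV/c.

6.11 MeV/c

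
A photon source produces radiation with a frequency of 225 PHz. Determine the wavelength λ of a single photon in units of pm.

Convert to SI: f = 225 PHz = 2.25·10^17 Hz.
Apply λ = c/f: λ = 1.332·10^-9 m.
Converting to pm: λ = 1332 pm ≈ 1330 pm.

1330 pm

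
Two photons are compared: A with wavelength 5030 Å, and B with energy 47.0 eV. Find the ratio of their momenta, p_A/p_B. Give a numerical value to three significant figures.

p_A = 1.317 × 10^-27 kg·m/s (from wavelength = 5030 Å, via p = h/λ).
p_B = 2.512 × 10^-26 kg·m/s (from energy = 47.0 eV, via p = E/c).
Ratio = 1.317 × 10^-27 / 2.512 × 10^-26 = 0.0524.

0.0524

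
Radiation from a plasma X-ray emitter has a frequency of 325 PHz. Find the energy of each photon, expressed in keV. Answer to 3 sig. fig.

1.34 keV

First convert: f = 325 PHz = 3.25e17 Hz.
Apply E = hf: E = 2.153e-16 J.
Converting to keV: E = 1.344 keV ≈ 1.34 keV.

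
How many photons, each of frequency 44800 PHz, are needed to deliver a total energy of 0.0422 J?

1.42·10^12 photons

Per-photon energy: E = 2.968·10^-14 J (from frequency = 44800 PHz).
N = E_total / E_photon = 0.0422 J / 2.968·10^-14 J = 1.42·10^12.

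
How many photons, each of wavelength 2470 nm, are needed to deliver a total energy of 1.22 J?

Per-photon energy: E = 8.042e-20 J (from wavelength = 2470 nm).
N = E_total / E_photon = 1.22 J / 8.042e-20 J = 1.52e19.

1.52e19 photons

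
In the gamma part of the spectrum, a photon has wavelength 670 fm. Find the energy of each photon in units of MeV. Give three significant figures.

1.85 MeV

Convert to SI: λ = 670 fm = 6.7e-13 m.
Since E = hc/λ for a photon, E = 2.965e-13 J.
Converting to MeV: E = 1.851 MeV ≈ 1.85 MeV.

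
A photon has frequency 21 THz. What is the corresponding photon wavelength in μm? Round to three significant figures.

Use c = 2.99792458 × 10^8 m/s.
In SI units: f = 21 THz = 2.1 × 10^13 Hz.
Since λ = c/f for a photon, λ = 1.428 × 10^-5 m.
Converting to μm: λ = 14.28 μm ≈ 14.3 μm.

14.3 μm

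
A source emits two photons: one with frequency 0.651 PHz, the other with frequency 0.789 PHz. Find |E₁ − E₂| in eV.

Using E = hf: E₁ = 4.314 × 10^-19 J, E₂ = 5.228 × 10^-19 J.
|ΔE| = |4.314 × 10^-19 − 5.228 × 10^-19| = 9.14 × 10^-20 J = 0.571 eV.

0.571 eV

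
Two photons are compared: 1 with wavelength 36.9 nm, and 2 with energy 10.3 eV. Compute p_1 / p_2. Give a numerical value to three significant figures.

3.26

p_1 = 1.796 × 10^-26 kg·m/s (from wavelength = 36.9 nm, via p = h/λ).
p_2 = 5.505 × 10^-27 kg·m/s (from energy = 10.3 eV, via p = E/c).
Ratio = 1.796 × 10^-26 / 5.505 × 10^-27 = 3.26.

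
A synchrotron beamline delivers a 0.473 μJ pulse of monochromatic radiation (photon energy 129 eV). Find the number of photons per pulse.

2.29e10 photons

Per-photon energy: E = 2.067e-17 J (from energy = 129 eV).
N = E_total / E_photon = 4.73e-7 J / 2.067e-17 J = 2.29e10.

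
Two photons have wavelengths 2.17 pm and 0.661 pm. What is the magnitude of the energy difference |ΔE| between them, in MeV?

1.30 MeV

Using E = hc/λ: E₁ = 9.154e-14 J, E₂ = 3.005e-13 J.
|ΔE| = |9.154e-14 − 3.005e-13| = 2.09e-13 J = 1.30 MeV.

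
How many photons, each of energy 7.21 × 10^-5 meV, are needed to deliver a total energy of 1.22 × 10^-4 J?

Per-photon energy: E = 1.155 × 10^-26 J (from energy = 7.21 × 10^-5 meV).
N = E_total / E_photon = 1.22 × 10^-4 J / 1.155 × 10^-26 J = 1.06 × 10^22.

1.06 × 10^22 photons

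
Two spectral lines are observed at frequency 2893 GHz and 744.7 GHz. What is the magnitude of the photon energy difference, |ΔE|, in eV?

8.88 × 10^-3 eV

Using E = hf: E₁ = 1.9169 × 10^-21 J, E₂ = 4.9344 × 10^-22 J.
|ΔE| = |1.9169 × 10^-21 − 4.9344 × 10^-22| = 1.42 × 10^-21 J = 8.88 × 10^-3 eV.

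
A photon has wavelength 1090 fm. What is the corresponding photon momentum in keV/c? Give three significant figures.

(h = 6.62607015e-34 J·s, c = 2.99792458e8 m/s, 1 eV = 1.602176634e-19 J.)
First convert: λ = 1090 fm = 1.09e-12 m.
The photon relation is p = h/λ, giving p = 6.079e-22 kg·m/s.
Converting to keV/c: p = 1137 keV/c ≈ 1140 keV/c.

1140 keV/c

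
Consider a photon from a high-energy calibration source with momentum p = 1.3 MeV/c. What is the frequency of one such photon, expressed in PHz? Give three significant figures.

(h = 6.62607015 × 10^-34 J·s, c = 2.99792458 × 10^8 m/s, 1 eV = 1.602176634 × 10^-19 J.)
First convert: p = 1.3 MeV/c = 6.9476 × 10^-22 kg·m/s.
Apply f = pc/h: f = 3.143 × 10^20 Hz.
Converting to PHz: f = 314300 PHz ≈ 3.14 × 10^5 PHz.

3.14 × 10^5 PHz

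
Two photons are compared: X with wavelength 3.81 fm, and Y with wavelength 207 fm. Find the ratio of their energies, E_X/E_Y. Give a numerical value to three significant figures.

E_X = 5.214 × 10^-11 J (from wavelength = 3.81 fm, via E = hc/λ).
E_Y = 9.596 × 10^-13 J (from wavelength = 207 fm, via E = hc/λ).
Ratio = 5.214 × 10^-11 / 9.596 × 10^-13 = 54.3.

54.3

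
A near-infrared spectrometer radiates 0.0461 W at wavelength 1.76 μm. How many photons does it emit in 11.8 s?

4.82e18 photons

Total energy: E_total = P·t = 0.0461 × 11.8 = 0.5440 J.
Per-photon energy: E = 1.129e-19 J.
N = E_total / E_photon = 4.82e18.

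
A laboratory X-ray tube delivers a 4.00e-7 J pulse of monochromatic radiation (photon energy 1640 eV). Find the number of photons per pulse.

Per-photon energy: E = 2.628e-16 J (from energy = 1640 eV).
N = E_total / E_photon = 4.00e-7 J / 2.628e-16 J = 1.52e9.

1.52e9 photons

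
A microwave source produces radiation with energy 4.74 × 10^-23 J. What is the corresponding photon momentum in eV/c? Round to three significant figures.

2.96 × 10^-4 eV/c

Apply p = E/c: p = 1.581 × 10^-31 kg·m/s.
Converting to eV/c: p = 2.958 × 10^-4 eV/c ≈ 2.96 × 10^-4 eV/c.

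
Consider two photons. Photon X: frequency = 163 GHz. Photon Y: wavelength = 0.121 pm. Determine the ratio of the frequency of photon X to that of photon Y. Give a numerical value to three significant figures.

6.58 × 10^-11

f_X = 1.630 × 10^11 Hz (from frequency = 163 GHz, via f given directly).
f_Y = 2.478 × 10^21 Hz (from wavelength = 0.121 pm, via f = c/λ).
Ratio = 1.630 × 10^11 / 2.478 × 10^21 = 6.58 × 10^-11.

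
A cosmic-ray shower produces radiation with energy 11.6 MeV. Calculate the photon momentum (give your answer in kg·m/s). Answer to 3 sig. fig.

First convert: E = 11.6 MeV = 1.8585 × 10^-12 J.
For a photon p = E/c, so p = 6.199 × 10^-21 kg·m/s.
So p ≈ 6.20 × 10^-21 kg·m/s.

6.20 × 10^-21 kg·m/s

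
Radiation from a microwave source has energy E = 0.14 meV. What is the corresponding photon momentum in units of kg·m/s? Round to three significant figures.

7.48 × 10^-32 kg·m/s

Use c = 2.99792458 × 10^8 m/s, 1 eV = 1.602176634 × 10^-19 J.
In SI units: E = 0.14 meV = 2.2430 × 10^-23 J.
For a photon p = E/c, so p = 7.482 × 10^-32 kg·m/s.
So p ≈ 7.48 × 10^-32 kg·m/s.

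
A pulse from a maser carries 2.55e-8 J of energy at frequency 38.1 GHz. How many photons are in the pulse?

1.01e15 photons

Per-photon energy: E = 2.525e-23 J (from frequency = 38.1 GHz).
N = E_total / E_photon = 2.55e-8 J / 2.525e-23 J = 1.01e15.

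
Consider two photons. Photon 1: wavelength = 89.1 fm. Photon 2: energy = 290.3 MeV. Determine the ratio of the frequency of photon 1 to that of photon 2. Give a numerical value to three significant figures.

0.0479

f_1 = 3.365·10^21 Hz (from wavelength = 89.1 fm, via f = c/λ).
f_2 = 7.019·10^22 Hz (from energy = 290.3 MeV, via f = E/h).
Ratio = 3.365·10^21 / 7.019·10^22 = 0.0479.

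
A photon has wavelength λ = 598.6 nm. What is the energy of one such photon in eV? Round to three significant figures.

Use h = 6.62607015 × 10^-34 J·s, c = 2.99792458 × 10^8 m/s, 1 eV = 1.602176634 × 10^-19 J.
In SI units: λ = 598.6 nm = 5.986 × 10^-7 m.
For a photon E = hc/λ, so E = 3.318 × 10^-19 J.
Converting to eV: E = 2.071 eV ≈ 2.07 eV.

2.07 eV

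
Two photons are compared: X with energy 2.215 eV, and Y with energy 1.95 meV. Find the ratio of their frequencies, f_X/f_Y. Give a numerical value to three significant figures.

1140

f_X = 5.356e14 Hz (from energy = 2.215 eV, via f = E/h).
f_Y = 4.715e11 Hz (from energy = 1.95 meV, via f = E/h).
Ratio = 5.356e14 / 4.715e11 = 1140.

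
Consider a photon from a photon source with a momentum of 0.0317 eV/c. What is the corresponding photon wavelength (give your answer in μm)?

Use h = 6.62607015 × 10^-34 J·s, c = 2.99792458 × 10^8 m/s, 1 eV = 1.602176634 × 10^-19 J.
Convert to SI: p = 0.0317 eV/c = 1.6941 × 10^-29 kg·m/s.
Apply λ = h/p: λ = 3.911 × 10^-5 m.
Converting to μm: λ = 39.11 μm ≈ 39.1 μm.

39.1 μm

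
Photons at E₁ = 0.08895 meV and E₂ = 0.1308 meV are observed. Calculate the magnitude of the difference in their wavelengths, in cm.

0.446 cm

Using λ = hc/E: λ₁ = 0.013939 m, λ₂ = 0.0094789 m.
|Δλ| = |0.013939 − 0.0094789| = 0.00446 m = 0.446 cm.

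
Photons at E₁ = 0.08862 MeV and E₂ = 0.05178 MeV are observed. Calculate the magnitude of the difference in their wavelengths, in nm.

Using λ = hc/E: λ₁ = 1.3991e-11 m, λ₂ = 2.3944e-11 m.
|Δλ| = |1.3991e-11 − 2.3944e-11| = 9.95e-12 m = 9.95e-3 nm.

9.95e-3 nm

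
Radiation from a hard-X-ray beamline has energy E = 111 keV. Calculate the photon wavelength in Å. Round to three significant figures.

In SI units: E = 111 keV = 1.7784 × 10^-14 J.
The photon relation is λ = hc/E, giving λ = 1.117 × 10^-11 m.
Converting to Å: λ = 0.1117 Å ≈ 0.112 Å.

0.112 Å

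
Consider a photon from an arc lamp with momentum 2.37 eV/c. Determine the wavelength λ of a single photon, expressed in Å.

First convert: p = 2.37 eV/c = 1.2666e-27 kg·m/s.
For a photon λ = h/p, so λ = 5.231e-7 m.
Converting to Å: λ = 5231 Å ≈ 5230 Å.

5230 Å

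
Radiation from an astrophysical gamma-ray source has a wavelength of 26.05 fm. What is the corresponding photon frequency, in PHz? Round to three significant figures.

1.15e7 PHz

In SI units: λ = 26.05 fm = 2.605e-14 m.
Apply f = c/λ: f = 1.151e22 Hz.
Converting to PHz: f = 1.151e7 PHz ≈ 1.15e7 PHz.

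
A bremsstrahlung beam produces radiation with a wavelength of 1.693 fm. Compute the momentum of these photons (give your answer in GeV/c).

(h = 6.62607015 × 10^-34 J·s, c = 2.99792458 × 10^8 m/s, 1 eV = 1.602176634 × 10^-19 J.)
In SI units: λ = 1.693 fm = 1.693 × 10^-15 m.
The photon relation is p = h/λ, giving p = 3.914 × 10^-19 kg·m/s.
Converting to GeV/c: p = 0.7323 GeV/c ≈ 0.732 GeV/c.

0.732 GeV/c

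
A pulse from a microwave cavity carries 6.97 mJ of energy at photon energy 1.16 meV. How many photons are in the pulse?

Per-photon energy: E = 1.859e-22 J (from energy = 1.16 meV).
N = E_total / E_photon = 0.00697 J / 1.859e-22 J = 3.75e19.

3.75e19 photons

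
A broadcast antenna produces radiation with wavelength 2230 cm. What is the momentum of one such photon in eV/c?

5.56 × 10^-8 eV/c

(h = 6.62607015 × 10^-34 J·s, c = 2.99792458 × 10^8 m/s, 1 eV = 1.602176634 × 10^-19 J.)
First convert: λ = 2230 cm = 22.3 m.
The photon relation is p = h/λ, giving p = 2.971 × 10^-35 kg·m/s.
Converting to eV/c: p = 5.560 × 10^-8 eV/c ≈ 5.56 × 10^-8 eV/c.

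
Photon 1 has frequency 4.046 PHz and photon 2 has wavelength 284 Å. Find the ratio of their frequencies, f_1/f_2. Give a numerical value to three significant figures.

0.383

f_1 = 4.046 × 10^15 Hz (from frequency = 4.046 PHz, via f given directly).
f_2 = 1.056 × 10^16 Hz (from wavelength = 284 Å, via f = c/λ).
Ratio = 4.046 × 10^15 / 1.056 × 10^16 = 0.383.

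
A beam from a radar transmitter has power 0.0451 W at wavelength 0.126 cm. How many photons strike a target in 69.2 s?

Total energy: E_total = P·t = 0.0451 × 69.2 = 3.121 J.
Per-photon energy: E = 1.577e-22 J.
N = E_total / E_photon = 1.98e22.

1.98e22 photons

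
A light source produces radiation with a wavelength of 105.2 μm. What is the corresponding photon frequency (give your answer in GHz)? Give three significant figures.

2850 GHz

Use c = 2.99792458 × 10^8 m/s.
In SI units: λ = 105.2 μm = 1.052 × 10^-4 m.
The photon relation is f = c/λ, giving f = 2.850 × 10^12 Hz.
Converting to GHz: f = 2850 GHz ≈ 2850 GHz.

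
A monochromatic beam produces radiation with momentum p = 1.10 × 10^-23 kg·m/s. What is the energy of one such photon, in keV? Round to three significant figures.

Since E = pc for a photon, E = 3.298 × 10^-15 J.
Converting to keV: E = 20.58 keV ≈ 20.6 keV.

20.6 keV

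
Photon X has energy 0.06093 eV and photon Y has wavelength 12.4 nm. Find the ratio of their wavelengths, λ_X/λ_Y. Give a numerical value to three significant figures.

λ_X = 2.035 × 10^-5 m (from energy = 0.06093 eV, via λ = hc/E).
λ_Y = 1.240 × 10^-8 m (from wavelength = 12.4 nm, via λ given directly).
Ratio = 2.035 × 10^-5 / 1.240 × 10^-8 = 1640.

1640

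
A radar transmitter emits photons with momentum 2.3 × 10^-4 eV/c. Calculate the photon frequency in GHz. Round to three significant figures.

Convert to SI: p = 2.3 × 10^-4 eV/c = 1.2292 × 10^-31 kg·m/s.
Since f = pc/h for a photon, f = 5.561 × 10^10 Hz.
Converting to GHz: f = 55.61 GHz ≈ 55.6 GHz.

55.6 GHz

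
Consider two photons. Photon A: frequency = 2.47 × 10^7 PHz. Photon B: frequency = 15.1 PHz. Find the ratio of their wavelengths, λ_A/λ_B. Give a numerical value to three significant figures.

λ_A = 1.214 × 10^-14 m (from frequency = 2.47 × 10^7 PHz, via λ = c/f).
λ_B = 1.985 × 10^-8 m (from frequency = 15.1 PHz, via λ = c/f).
Ratio = 1.214 × 10^-14 / 1.985 × 10^-8 = 6.11 × 10^-7.

6.11 × 10^-7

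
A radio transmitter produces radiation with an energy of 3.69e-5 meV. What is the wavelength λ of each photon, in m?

Use h = 6.62607015e-34 J·s, c = 2.99792458e8 m/s, 1 eV = 1.602176634e-19 J.
First convert: E = 3.69e-5 meV = 5.9120e-27 J.
Since λ = hc/E for a photon, λ = 33.60 m.
So λ ≈ 33.6 m.

33.6 m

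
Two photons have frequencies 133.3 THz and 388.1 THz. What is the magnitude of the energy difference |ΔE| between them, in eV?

1.05 eV

Using E = hf: E₁ = 8.8326e-20 J, E₂ = 2.5716e-19 J.
|ΔE| = |8.8326e-20 − 2.5716e-19| = 1.69e-19 J = 1.05 eV.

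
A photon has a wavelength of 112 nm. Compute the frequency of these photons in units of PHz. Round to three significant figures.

In SI units: λ = 112 nm = 1.12 × 10^-7 m.
The photon relation is f = c/λ, giving f = 2.677 × 10^15 Hz.
Converting to PHz: f = 2.677 PHz ≈ 2.68 PHz.

2.68 PHz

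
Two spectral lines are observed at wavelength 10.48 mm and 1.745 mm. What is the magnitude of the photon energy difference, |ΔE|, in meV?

0.592 meV

Using E = hc/λ: E₁ = 1.8955 × 10^-23 J, E₂ = 1.1384 × 10^-22 J.
|ΔE| = |1.8955 × 10^-23 − 1.1384 × 10^-22| = 9.49 × 10^-23 J = 0.592 meV.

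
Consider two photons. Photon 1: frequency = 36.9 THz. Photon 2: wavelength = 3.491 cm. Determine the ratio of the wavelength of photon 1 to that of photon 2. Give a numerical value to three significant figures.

λ_1 = 8.124 × 10^-6 m (from frequency = 36.9 THz, via λ = c/f).
λ_2 = 0.03491 m (from wavelength = 3.491 cm, via λ given directly).
Ratio = 8.124 × 10^-6 / 0.03491 = 2.33 × 10^-4.

2.33 × 10^-4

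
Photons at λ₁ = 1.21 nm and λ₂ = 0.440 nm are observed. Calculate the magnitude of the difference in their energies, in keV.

1.79 keV

Using E = hc/λ: E₁ = 1.642e-16 J, E₂ = 4.515e-16 J.
|ΔE| = |1.642e-16 − 4.515e-16| = 2.87e-16 J = 1.79 keV.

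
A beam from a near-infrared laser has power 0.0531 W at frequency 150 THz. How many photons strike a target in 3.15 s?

Total energy: E_total = P·t = 0.0531 × 3.15 = 0.1673 J.
Per-photon energy: E = 9.939·10^-20 J.
N = E_total / E_photon = 1.68·10^18.

1.68·10^18 photons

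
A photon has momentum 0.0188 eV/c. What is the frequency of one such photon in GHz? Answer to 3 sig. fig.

(h = 6.62607015·10^-34 J·s, c = 2.99792458·10^8 m/s, 1 eV = 1.602176634·10^-19 J.)
First convert: p = 0.0188 eV/c = 1.0047·10^-29 kg·m/s.
For a photon f = pc/h, so f = 4.546·10^12 Hz.
Converting to GHz: f = 4546 GHz ≈ 4550 GHz.

4550 GHz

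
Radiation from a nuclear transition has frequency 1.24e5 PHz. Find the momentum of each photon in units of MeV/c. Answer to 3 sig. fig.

0.513 MeV/c

(h = 6.62607015e-34 J·s, c = 2.99792458e8 m/s, 1 eV = 1.602176634e-19 J.)
First convert: f = 1.24e5 PHz = 1.24e20 Hz.
For a photon p = hf/c, so p = 2.741e-22 kg·m/s.
Converting to MeV/c: p = 0.5128 MeV/c ≈ 0.513 MeV/c.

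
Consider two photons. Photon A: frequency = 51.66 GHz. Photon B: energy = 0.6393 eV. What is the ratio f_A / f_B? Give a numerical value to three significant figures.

3.34e-4

f_A = 5.166e10 Hz (from frequency = 51.66 GHz, via f given directly).
f_B = 1.546e14 Hz (from energy = 0.6393 eV, via f = E/h).
Ratio = 5.166e10 / 1.546e14 = 3.34e-4.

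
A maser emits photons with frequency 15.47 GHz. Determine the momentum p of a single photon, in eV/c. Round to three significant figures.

6.40 × 10^-5 eV/c

(h = 6.62607015 × 10^-34 J·s, c = 2.99792458 × 10^8 m/s, 1 eV = 1.602176634 × 10^-19 J.)
First convert: f = 15.47 GHz = 1.547 × 10^10 Hz.
The photon relation is p = hf/c, giving p = 3.419 × 10^-32 kg·m/s.
Converting to eV/c: p = 6.398 × 10^-5 eV/c ≈ 6.40 × 10^-5 eV/c.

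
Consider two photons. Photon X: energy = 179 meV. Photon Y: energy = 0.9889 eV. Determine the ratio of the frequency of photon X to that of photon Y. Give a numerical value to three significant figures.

0.181

f_X = 4.328e13 Hz (from energy = 179 meV, via f = E/h).
f_Y = 2.391e14 Hz (from energy = 0.9889 eV, via f = E/h).
Ratio = 4.328e13 / 2.391e14 = 0.181.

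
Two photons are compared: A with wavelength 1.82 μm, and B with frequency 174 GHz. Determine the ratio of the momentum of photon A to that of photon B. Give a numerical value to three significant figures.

947

p_A = 3.641 × 10^-28 kg·m/s (from wavelength = 1.82 μm, via p = h/λ).
p_B = 3.846 × 10^-31 kg·m/s (from frequency = 174 GHz, via p = hf/c).
Ratio = 3.641 × 10^-28 / 3.846 × 10^-31 = 947.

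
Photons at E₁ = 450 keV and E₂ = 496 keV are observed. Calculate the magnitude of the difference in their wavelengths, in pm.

Using λ = hc/E: λ₁ = 2.755 × 10^-12 m, λ₂ = 2.500 × 10^-12 m.
|Δλ| = |2.755 × 10^-12 − 2.500 × 10^-12| = 2.56 × 10^-13 m = 0.256 pm.

0.256 pm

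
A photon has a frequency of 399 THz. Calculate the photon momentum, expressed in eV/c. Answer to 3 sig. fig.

First convert: f = 399 THz = 3.99e14 Hz.
Apply p = hf/c: p = 8.819e-28 kg·m/s.
Converting to eV/c: p = 1.650 eV/c ≈ 1.65 eV/c.

1.65 eV/c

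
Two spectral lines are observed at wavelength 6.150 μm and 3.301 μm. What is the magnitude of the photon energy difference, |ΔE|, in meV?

Using E = hc/λ: E₁ = 3.2300e-20 J, E₂ = 6.0177e-20 J.
|ΔE| = |3.2300e-20 − 6.0177e-20| = 2.79e-20 J = 174 meV.

174 meV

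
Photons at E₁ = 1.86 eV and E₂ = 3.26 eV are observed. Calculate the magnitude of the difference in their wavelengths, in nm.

Using λ = hc/E: λ₁ = 6.666e-7 m, λ₂ = 3.803e-7 m.
|Δλ| = |6.666e-7 − 3.803e-7| = 2.86e-7 m = 286 nm.

286 nm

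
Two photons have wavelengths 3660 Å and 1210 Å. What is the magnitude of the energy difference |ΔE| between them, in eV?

Using E = hc/λ: E₁ = 5.427e-19 J, E₂ = 1.642e-18 J.
|ΔE| = |5.427e-19 − 1.642e-18| = 1.10e-18 J = 6.86 eV.

6.86 eV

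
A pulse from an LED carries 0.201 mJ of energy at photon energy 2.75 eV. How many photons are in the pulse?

Per-photon energy: E = 4.406 × 10^-19 J (from energy = 2.75 eV).
N = E_total / E_photon = 2.01 × 10^-4 J / 4.406 × 10^-19 J = 4.56 × 10^14.

4.56 × 10^14 photons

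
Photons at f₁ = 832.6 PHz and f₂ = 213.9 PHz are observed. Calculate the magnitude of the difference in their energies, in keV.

Using E = hf: E₁ = 5.5169·10^-16 J, E₂ = 1.4173·10^-16 J.
|ΔE| = |5.5169·10^-16 − 1.4173·10^-16| = 4.10·10^-16 J = 2.56 keV.

2.56 keV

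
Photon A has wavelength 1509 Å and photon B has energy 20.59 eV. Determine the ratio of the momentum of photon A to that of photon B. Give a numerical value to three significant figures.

p_A = 4.391e-27 kg·m/s (from wavelength = 1509 Å, via p = h/λ).
p_B = 1.100e-26 kg·m/s (from energy = 20.59 eV, via p = E/c).
Ratio = 4.391e-27 / 1.100e-26 = 0.399.

0.399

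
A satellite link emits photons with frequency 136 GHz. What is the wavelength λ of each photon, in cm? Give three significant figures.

0.220 cm

In SI units: f = 136 GHz = 1.36e11 Hz.
The photon relation is λ = c/f, giving λ = 0.002204 m.
Converting to cm: λ = 0.2204 cm ≈ 0.220 cm.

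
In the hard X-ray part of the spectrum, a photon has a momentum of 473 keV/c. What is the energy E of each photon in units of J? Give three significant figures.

In SI units: p = 473 keV/c = 2.5278e-22 kg·m/s.
Since E = pc for a photon, E = 7.578e-14 J.
So E ≈ 7.58e-14 J.

7.58e-14 J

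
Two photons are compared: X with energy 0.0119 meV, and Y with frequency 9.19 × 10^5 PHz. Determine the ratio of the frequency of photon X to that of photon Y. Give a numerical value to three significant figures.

f_X = 2.877 × 10^9 Hz (from energy = 0.0119 meV, via f = E/h).
f_Y = 9.190 × 10^20 Hz (from frequency = 9.19 × 10^5 PHz, via f given directly).
Ratio = 2.877 × 10^9 / 9.190 × 10^20 = 3.13 × 10^-12.

3.13 × 10^-12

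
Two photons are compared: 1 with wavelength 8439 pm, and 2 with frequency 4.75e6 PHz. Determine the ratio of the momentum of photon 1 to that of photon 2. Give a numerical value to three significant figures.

7.48e-6

p_1 = 7.852e-26 kg·m/s (from wavelength = 8439 pm, via p = h/λ).
p_2 = 1.050e-20 kg·m/s (from frequency = 4.75e6 PHz, via p = hf/c).
Ratio = 7.852e-26 / 1.050e-20 = 7.48e-6.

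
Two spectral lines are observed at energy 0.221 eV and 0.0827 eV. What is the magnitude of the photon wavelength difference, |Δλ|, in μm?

Using λ = hc/E: λ₁ = 5.610·10^-6 m, λ₂ = 1.499·10^-5 m.
|Δλ| = |5.610·10^-6 − 1.499·10^-5| = 9.38·10^-6 m = 9.38 μm.

9.38 μm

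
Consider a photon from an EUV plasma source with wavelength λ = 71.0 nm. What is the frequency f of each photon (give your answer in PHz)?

(c = 2.99792458e8 m/s.)
Convert to SI: λ = 71.0 nm = 7.10e-8 m.
Apply f = c/λ: f = 4.222e15 Hz.
Converting to PHz: f = 4.222 PHz ≈ 4.22 PHz.

4.22 PHz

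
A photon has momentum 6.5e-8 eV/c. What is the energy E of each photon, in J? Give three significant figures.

1.04e-26 J

Convert to SI: p = 6.5e-8 eV/c = 3.4738e-35 kg·m/s.
The photon relation is E = pc, giving E = 1.041e-26 J.
So E ≈ 1.04e-26 J.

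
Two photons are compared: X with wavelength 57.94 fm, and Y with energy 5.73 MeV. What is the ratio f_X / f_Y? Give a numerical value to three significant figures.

f_X = 5.174e21 Hz (from wavelength = 57.94 fm, via f = c/λ).
f_Y = 1.386e21 Hz (from energy = 5.73 MeV, via f = E/h).
Ratio = 5.174e21 / 1.386e21 = 3.73.

3.73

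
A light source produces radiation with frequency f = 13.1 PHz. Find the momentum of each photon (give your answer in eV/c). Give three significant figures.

54.2 eV/c

Use h = 6.62607015e-34 J·s, c = 2.99792458e8 m/s, 1 eV = 1.602176634e-19 J.
First convert: f = 13.1 PHz = 1.31e16 Hz.
Since p = hf/c for a photon, p = 2.895e-26 kg·m/s.
Converting to eV/c: p = 54.18 eV/c ≈ 54.2 eV/c.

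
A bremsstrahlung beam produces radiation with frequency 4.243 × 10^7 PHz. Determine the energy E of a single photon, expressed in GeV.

Use h = 6.62607015 × 10^-34 J·s, 1 eV = 1.602176634 × 10^-19 J.
In SI units: f = 4.243 × 10^7 PHz = 4.243 × 10^22 Hz.
The photon relation is E = hf, giving E = 2.811 × 10^-11 J.
Converting to GeV: E = 0.1755 GeV ≈ 0.175 GeV.

0.175 GeV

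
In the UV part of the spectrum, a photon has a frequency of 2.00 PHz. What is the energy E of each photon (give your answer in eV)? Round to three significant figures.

8.27 eV

Use h = 6.62607015e-34 J·s, 1 eV = 1.602176634e-19 J.
First convert: f = 2.00 PHz = 2.00e15 Hz.
Since E = hf for a photon, E = 1.325e-18 J.
Converting to eV: E = 8.271 eV ≈ 8.27 eV.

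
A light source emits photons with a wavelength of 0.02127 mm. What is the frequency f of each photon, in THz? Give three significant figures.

14.1 THz

First convert: λ = 0.02127 mm = 2.127e-5 m.
For a photon f = c/λ, so f = 1.409e13 Hz.
Converting to THz: f = 14.09 THz ≈ 14.1 THz.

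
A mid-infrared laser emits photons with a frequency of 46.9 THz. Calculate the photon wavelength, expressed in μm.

6.39 μm

Convert to SI: f = 46.9 THz = 4.69 × 10^13 Hz.
Apply λ = c/f: λ = 6.392 × 10^-6 m.
Converting to μm: λ = 6.392 μm ≈ 6.39 μm.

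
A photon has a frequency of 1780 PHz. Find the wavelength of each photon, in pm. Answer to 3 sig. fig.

168 pm

(c = 2.99792458 × 10^8 m/s.)
Convert to SI: f = 1780 PHz = 1.78 × 10^18 Hz.
Apply λ = c/f: λ = 1.684 × 10^-10 m.
Converting to pm: λ = 168.4 pm ≈ 168 pm.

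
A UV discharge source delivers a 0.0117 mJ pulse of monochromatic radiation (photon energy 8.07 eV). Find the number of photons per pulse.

9.05·10^12 photons

Per-photon energy: E = 1.293·10^-18 J (from energy = 8.07 eV).
N = E_total / E_photon = 1.17·10^-5 J / 1.293·10^-18 J = 9.05·10^12.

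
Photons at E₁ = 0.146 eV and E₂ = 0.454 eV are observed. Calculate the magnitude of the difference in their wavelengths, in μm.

Using λ = hc/E: λ₁ = 8.492 × 10^-6 m, λ₂ = 2.731 × 10^-6 m.
|Δλ| = |8.492 × 10^-6 − 2.731 × 10^-6| = 5.76 × 10^-6 m = 5.76 μm.

5.76 μm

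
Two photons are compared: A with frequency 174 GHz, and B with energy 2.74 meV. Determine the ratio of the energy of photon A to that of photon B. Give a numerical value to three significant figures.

0.263

E_A = 1.153 × 10^-22 J (from frequency = 174 GHz, via E = hf).
E_B = 4.390 × 10^-22 J (from energy = 2.74 meV, via E given directly).
Ratio = 1.153 × 10^-22 / 4.390 × 10^-22 = 0.263.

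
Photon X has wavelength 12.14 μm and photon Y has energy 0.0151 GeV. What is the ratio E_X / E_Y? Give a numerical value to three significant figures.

6.76e-9

E_X = 1.636e-20 J (from wavelength = 12.14 μm, via E = hc/λ).
E_Y = 2.419e-12 J (from energy = 0.0151 GeV, via E given directly).
Ratio = 1.636e-20 / 2.419e-12 = 6.76e-9.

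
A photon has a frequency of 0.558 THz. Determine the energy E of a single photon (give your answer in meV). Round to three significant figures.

2.31 meV

In SI units: f = 0.558 THz = 5.58e11 Hz.
The photon relation is E = hf, giving E = 3.697e-22 J.
Converting to meV: E = 2.308 meV ≈ 2.31 meV.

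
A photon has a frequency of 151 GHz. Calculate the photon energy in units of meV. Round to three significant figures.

0.624 meV

In SI units: f = 151 GHz = 1.51e11 Hz.
Since E = hf for a photon, E = 1.001e-22 J.
Converting to meV: E = 0.6245 meV ≈ 0.624 meV.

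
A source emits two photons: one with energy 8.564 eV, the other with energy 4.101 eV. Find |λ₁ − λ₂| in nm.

158 nm

Using λ = hc/E: λ₁ = 1.4477e-7 m, λ₂ = 3.0233e-7 m.
|Δλ| = |1.4477e-7 − 3.0233e-7| = 1.58e-7 m = 158 nm.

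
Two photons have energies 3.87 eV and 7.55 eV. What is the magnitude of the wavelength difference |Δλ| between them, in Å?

Using λ = hc/E: λ₁ = 3.204e-7 m, λ₂ = 1.642e-7 m.
|Δλ| = |3.204e-7 − 1.642e-7| = 1.56e-7 m = 1560 Å.

1560 Å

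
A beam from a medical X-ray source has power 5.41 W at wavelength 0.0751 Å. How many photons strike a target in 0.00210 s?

4.30e11 photons

Total energy: E_total = P·t = 5.41 × 0.00210 = 0.01136 J.
Per-photon energy: E = 2.645e-14 J.
N = E_total / E_photon = 4.30e11.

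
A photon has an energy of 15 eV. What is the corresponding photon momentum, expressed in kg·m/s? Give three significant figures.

8.02e-27 kg·m/s

Take c = 2.99792458e8 m/s, 1 eV = 1.602176634e-19 J.
In SI units: E = 15 eV = 2.4033e-18 J.
Apply p = E/c: p = 8.016e-27 kg·m/s.
So p ≈ 8.02e-27 kg·m/s.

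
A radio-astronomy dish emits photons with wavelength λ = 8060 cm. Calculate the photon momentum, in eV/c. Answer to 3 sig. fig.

(h = 6.62607015 × 10^-34 J·s, c = 2.99792458 × 10^8 m/s, 1 eV = 1.602176634 × 10^-19 J.)
Convert to SI: λ = 8060 cm = 80.6 m.
Apply p = h/λ: p = 8.221 × 10^-36 kg·m/s.
Converting to eV/c: p = 1.538 × 10^-8 eV/c ≈ 1.54 × 10^-8 eV/c.

1.54 × 10^-8 eV/c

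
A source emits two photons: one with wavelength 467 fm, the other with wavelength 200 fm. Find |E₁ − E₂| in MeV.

Using E = hc/λ: E₁ = 4.254e-13 J, E₂ = 9.932e-13 J.
|ΔE| = |4.254e-13 − 9.932e-13| = 5.68e-13 J = 3.54 MeV.

3.54 MeV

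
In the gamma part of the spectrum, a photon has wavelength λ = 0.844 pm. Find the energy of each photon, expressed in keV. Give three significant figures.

In SI units: λ = 0.844 pm = 8.44 × 10^-13 m.
Apply E = hc/λ: E = 2.354 × 10^-13 J.
Converting to keV: E = 1469 keV ≈ 1470 keV.

1470 keV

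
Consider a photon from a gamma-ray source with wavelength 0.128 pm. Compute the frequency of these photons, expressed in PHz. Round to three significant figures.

First convert: λ = 0.128 pm = 1.28 × 10^-13 m.
Since f = c/λ for a photon, f = 2.342 × 10^21 Hz.
Converting to PHz: f = 2.342 × 10^6 PHz ≈ 2.34 × 10^6 PHz.

2.34 × 10^6 PHz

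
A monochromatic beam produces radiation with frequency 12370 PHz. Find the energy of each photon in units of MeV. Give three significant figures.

First convert: f = 12370 PHz = 1.237 × 10^19 Hz.
The photon relation is E = hf, giving E = 8.196 × 10^-15 J.
Converting to MeV: E = 0.05116 MeV ≈ 0.0512 MeV.

0.0512 MeV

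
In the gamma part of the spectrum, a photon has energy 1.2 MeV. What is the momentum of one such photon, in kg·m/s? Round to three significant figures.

6.41e-22 kg·m/s

Use c = 2.99792458e8 m/s, 1 eV = 1.602176634e-19 J.
Convert to SI: E = 1.2 MeV = 1.9226e-13 J.
Since p = E/c for a photon, p = 6.413e-22 kg·m/s.
So p ≈ 6.41e-22 kg·m/s.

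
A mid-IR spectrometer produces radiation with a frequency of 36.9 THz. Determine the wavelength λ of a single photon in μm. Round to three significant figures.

8.12 μm

In SI units: f = 36.9 THz = 3.69e13 Hz.
For a photon λ = c/f, so λ = 8.124e-6 m.
Converting to μm: λ = 8.124 μm ≈ 8.12 μm.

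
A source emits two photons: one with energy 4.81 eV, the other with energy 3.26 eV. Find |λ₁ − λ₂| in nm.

Using λ = hc/E: λ₁ = 2.578 × 10^-7 m, λ₂ = 3.803 × 10^-7 m.
|Δλ| = |2.578 × 10^-7 − 3.803 × 10^-7| = 1.23 × 10^-7 m = 123 nm.

123 nm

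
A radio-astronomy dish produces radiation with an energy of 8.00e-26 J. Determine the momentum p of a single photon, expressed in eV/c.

Apply p = E/c: p = 2.669e-34 kg·m/s.
Converting to eV/c: p = 4.993e-7 eV/c ≈ 4.99e-7 eV/c.

4.99e-7 eV/c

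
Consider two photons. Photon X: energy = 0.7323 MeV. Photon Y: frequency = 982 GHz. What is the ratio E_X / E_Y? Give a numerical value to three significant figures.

E_X = 1.173e-13 J (from energy = 0.7323 MeV, via E given directly).
E_Y = 6.507e-22 J (from frequency = 982 GHz, via E = hf).
Ratio = 1.173e-13 / 6.507e-22 = 1.80e8.

1.80e8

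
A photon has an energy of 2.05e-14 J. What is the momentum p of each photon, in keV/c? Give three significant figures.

128 keV/c

Apply p = E/c: p = 6.838e-23 kg·m/s.
Converting to keV/c: p = 128.0 keV/c ≈ 128 keV/c.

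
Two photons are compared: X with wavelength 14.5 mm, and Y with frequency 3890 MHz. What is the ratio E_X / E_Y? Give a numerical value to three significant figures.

E_X = 1.370 × 10^-23 J (from wavelength = 14.5 mm, via E = hc/λ).
E_Y = 2.578 × 10^-24 J (from frequency = 3890 MHz, via E = hf).
Ratio = 1.370 × 10^-23 / 2.578 × 10^-24 = 5.31.

5.31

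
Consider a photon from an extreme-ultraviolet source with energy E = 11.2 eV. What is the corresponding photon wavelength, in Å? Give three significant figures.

Take h = 6.62607015 × 10^-34 J·s, c = 2.99792458 × 10^8 m/s, 1 eV = 1.602176634 × 10^-19 J.
First convert: E = 11.2 eV = 1.7944 × 10^-18 J.
For a photon λ = hc/E, so λ = 1.107 × 10^-7 m.
Converting to Å: λ = 1107 Å ≈ 1110 Å.

1110 Å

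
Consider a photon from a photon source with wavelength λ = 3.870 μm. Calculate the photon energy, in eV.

First convert: λ = 3.870 μm = 3.870 × 10^-6 m.
Since E = hc/λ for a photon, E = 5.133 × 10^-20 J.
Converting to eV: E = 0.3204 eV ≈ 0.320 eV.

0.320 eV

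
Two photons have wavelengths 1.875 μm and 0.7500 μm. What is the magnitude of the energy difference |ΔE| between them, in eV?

0.992 eV

Using E = hc/λ: E₁ = 1.0594e-19 J, E₂ = 2.6486e-19 J.
|ΔE| = |1.0594e-19 − 2.6486e-19| = 1.59e-19 J = 0.992 eV.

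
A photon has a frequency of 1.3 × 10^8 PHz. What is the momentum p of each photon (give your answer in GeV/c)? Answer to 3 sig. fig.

(h = 6.62607015 × 10^-34 J·s, c = 2.99792458 × 10^8 m/s, 1 eV = 1.602176634 × 10^-19 J.)
First convert: f = 1.3 × 10^8 PHz = 1.3 × 10^23 Hz.
Since p = hf/c for a photon, p = 2.873 × 10^-19 kg·m/s.
Converting to GeV/c: p = 0.5376 GeV/c ≈ 0.538 GeV/c.

0.538 GeV/c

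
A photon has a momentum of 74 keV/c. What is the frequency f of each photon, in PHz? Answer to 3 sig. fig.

Take h = 6.62607015e-34 J·s, c = 2.99792458e8 m/s, 1 eV = 1.602176634e-19 J.
In SI units: p = 74 keV/c = 3.9548e-23 kg·m/s.
The photon relation is f = pc/h, giving f = 1.789e19 Hz.
Converting to PHz: f = 17890 PHz ≈ 1.79e4 PHz.

1.79e4 PHz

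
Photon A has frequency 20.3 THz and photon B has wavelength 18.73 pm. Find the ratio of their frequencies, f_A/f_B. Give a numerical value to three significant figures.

f_A = 2.030e13 Hz (from frequency = 20.3 THz, via f given directly).
f_B = 1.601e19 Hz (from wavelength = 18.73 pm, via f = c/λ).
Ratio = 2.030e13 / 1.601e19 = 1.27e-6.

1.27e-6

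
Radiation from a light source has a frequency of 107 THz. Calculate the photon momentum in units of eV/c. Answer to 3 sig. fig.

Use h = 6.62607015·10^-34 J·s, c = 2.99792458·10^8 m/s, 1 eV = 1.602176634·10^-19 J.
In SI units: f = 107 THz = 1.07·10^14 Hz.
The photon relation is p = hf/c, giving p = 2.365·10^-28 kg·m/s.
Converting to eV/c: p = 0.4425 eV/c ≈ 0.443 eV/c.

0.443 eV/c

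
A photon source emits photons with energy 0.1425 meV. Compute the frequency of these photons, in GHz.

34.5 GHz

Use h = 6.62607015·10^-34 J·s, 1 eV = 1.602176634·10^-19 J.
Convert to SI: E = 0.1425 meV = 2.2831·10^-23 J.
Apply f = E/h: f = 3.446·10^10 Hz.
Converting to GHz: f = 34.46 GHz ≈ 34.5 GHz.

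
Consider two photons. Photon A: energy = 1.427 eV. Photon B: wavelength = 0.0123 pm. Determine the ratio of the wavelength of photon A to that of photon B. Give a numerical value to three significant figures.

7.06e7

λ_A = 8.688e-7 m (from energy = 1.427 eV, via λ = hc/E).
λ_B = 1.230e-14 m (from wavelength = 0.0123 pm, via λ given directly).
Ratio = 8.688e-7 / 1.230e-14 = 7.06e7.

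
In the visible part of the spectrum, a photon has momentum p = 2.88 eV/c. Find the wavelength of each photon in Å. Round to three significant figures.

4310 Å

Convert to SI: p = 2.88 eV/c = 1.5392 × 10^-27 kg·m/s.
The photon relation is λ = h/p, giving λ = 4.305 × 10^-7 m.
Converting to Å: λ = 4305 Å ≈ 4310 Å.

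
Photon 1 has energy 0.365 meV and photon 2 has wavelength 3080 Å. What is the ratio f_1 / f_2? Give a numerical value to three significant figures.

f_1 = 8.826 × 10^10 Hz (from energy = 0.365 meV, via f = E/h).
f_2 = 9.734 × 10^14 Hz (from wavelength = 3080 Å, via f = c/λ).
Ratio = 8.826 × 10^10 / 9.734 × 10^14 = 9.07 × 10^-5.

9.07 × 10^-5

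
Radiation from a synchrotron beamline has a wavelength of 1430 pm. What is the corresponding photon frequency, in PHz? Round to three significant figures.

Use c = 2.99792458e8 m/s.
In SI units: λ = 1430 pm = 1.430e-9 m.
For a photon f = c/λ, so f = 2.096e17 Hz.
Converting to PHz: f = 209.6 PHz ≈ 210 PHz.

210 PHz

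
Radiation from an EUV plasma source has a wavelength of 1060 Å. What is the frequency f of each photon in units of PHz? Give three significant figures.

First convert: λ = 1060 Å = 1.06·10^-7 m.
Apply f = c/λ: f = 2.828·10^15 Hz.
Converting to PHz: f = 2.828 PHz ≈ 2.83 PHz.

2.83 PHz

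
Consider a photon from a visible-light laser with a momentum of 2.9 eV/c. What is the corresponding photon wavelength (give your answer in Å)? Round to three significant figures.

4280 Å

Take h = 6.62607015e-34 J·s, c = 2.99792458e8 m/s, 1 eV = 1.602176634e-19 J.
First convert: p = 2.9 eV/c = 1.5498e-27 kg·m/s.
Since λ = h/p for a photon, λ = 4.275e-7 m.
Converting to Å: λ = 4275 Å ≈ 4280 Å.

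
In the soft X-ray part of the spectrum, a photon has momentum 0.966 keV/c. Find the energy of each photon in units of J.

1.55 × 10^-16 J

Use c = 2.99792458 × 10^8 m/s, 1 eV = 1.602176634 × 10^-19 J.
First convert: p = 0.966 keV/c = 5.1626 × 10^-25 kg·m/s.
For a photon E = pc, so E = 1.548 × 10^-16 J.
So E ≈ 1.55 × 10^-16 J.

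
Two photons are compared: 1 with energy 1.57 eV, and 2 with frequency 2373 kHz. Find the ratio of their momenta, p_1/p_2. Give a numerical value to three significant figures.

1.60e8

p_1 = 8.391e-28 kg·m/s (from energy = 1.57 eV, via p = E/c).
p_2 = 5.245e-36 kg·m/s (from frequency = 2373 kHz, via p = hf/c).
Ratio = 8.391e-28 / 5.245e-36 = 1.60e8.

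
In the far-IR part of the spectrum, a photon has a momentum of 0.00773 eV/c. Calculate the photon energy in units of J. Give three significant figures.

Use c = 2.99792458e8 m/s, 1 eV = 1.602176634e-19 J.
Convert to SI: p = 0.00773 eV/c = 4.1311e-30 kg·m/s.
Since E = pc for a photon, E = 1.238e-21 J.
So E ≈ 1.24e-21 J.

1.24e-21 J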